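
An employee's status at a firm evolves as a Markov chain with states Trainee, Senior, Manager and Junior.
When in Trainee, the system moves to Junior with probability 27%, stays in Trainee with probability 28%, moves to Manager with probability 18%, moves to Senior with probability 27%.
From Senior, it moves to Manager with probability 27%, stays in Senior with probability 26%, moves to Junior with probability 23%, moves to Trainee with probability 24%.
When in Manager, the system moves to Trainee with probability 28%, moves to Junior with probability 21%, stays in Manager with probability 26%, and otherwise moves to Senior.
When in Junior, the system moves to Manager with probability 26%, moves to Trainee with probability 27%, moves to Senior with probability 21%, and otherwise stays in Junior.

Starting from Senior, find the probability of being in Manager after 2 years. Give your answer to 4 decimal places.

0.2434

Propagate the distribution vector 2 years from Senior.
After 0 years: (0.0000, 1.0000, 0.0000, 0.0000)
After 1 year: (0.2400, 0.2600, 0.2700, 0.2300)
After 2 years: (0.2673, 0.2482, 0.2434, 0.2411)
P(in Manager after 2 years) = 0.2434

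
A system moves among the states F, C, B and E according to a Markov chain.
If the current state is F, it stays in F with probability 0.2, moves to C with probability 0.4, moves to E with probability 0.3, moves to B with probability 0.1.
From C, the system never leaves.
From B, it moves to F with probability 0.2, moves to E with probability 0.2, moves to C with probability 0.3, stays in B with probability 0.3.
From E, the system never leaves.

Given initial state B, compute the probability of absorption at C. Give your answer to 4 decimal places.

Let h(s) be the probability of absorption at C starting from transient state s. Then h(C) = 1 and h(E) = 0. By first-step analysis:
h(F) = 0.2·h(F) + 0.4·1 + 0.1·h(B) + 0.3·0
h(B) = 0.2·h(F) + 0.3·1 + 0.3·h(B) + 0.2·0
Solving: h(F) = 0.5741, h(B) = 0.5926.
Starting from B, the probability is 0.5926.

0.5926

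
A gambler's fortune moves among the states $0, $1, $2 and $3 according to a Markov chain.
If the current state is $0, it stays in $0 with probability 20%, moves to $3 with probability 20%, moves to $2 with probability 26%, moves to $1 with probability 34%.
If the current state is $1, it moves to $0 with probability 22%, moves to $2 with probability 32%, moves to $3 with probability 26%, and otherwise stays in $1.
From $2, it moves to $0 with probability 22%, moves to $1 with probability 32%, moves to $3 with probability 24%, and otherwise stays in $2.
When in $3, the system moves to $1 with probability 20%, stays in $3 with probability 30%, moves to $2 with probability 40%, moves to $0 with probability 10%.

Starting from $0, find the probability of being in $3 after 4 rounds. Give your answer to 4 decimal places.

0.2530

Propagate the distribution vector 4 rounds from $0.
After 0 rounds: (1.0000, 0.0000, 0.0000, 0.0000)
After 1 round: (0.2000, 0.3400, 0.2600, 0.2000)
After 2 rounds: (0.1920, 0.2592, 0.2980, 0.2508)
After 3 rounds: (0.1861, 0.2626, 0.2987, 0.2526)
After 4 rounds: (0.1860, 0.2619, 0.2992, 0.2530)
P(in $3 after 4 rounds) = 0.2530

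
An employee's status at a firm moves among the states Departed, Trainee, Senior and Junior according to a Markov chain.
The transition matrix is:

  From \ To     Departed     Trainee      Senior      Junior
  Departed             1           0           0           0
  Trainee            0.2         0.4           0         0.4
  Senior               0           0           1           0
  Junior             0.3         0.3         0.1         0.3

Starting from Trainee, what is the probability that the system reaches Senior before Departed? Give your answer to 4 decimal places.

0.1333

Let h(s) be the probability of absorption at Senior starting from transient state s. Then h(Senior) = 1 and h(Departed) = 0. By first-step analysis:
h(Trainee) = 0.2·0 + 0.4·h(Trainee) + 0.4·h(Junior)
h(Junior) = 0.3·0 + 0.3·h(Trainee) + 0.1·1 + 0.3·h(Junior)
Solving: h(Trainee) = 0.1333, h(Junior) = 0.2000.
Starting from Trainee, the probability is 0.1333.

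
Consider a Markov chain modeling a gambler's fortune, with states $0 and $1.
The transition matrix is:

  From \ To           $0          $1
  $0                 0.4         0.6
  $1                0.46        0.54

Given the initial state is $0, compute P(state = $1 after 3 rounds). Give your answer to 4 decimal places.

Propagate the distribution vector 3 rounds from $0.
After 0 rounds: (1.0000, 0.0000)
After 1 round: (0.4000, 0.6000)
After 2 rounds: (0.4360, 0.5640)
After 3 rounds: (0.4338, 0.5662)
P(in $1 after 3 rounds) = 0.5662

0.5662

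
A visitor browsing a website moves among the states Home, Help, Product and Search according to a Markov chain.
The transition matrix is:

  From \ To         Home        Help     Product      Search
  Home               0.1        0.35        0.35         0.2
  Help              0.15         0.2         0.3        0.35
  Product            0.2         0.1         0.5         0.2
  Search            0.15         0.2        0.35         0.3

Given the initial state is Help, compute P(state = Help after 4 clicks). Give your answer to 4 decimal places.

Propagate the distribution vector 4 clicks from Help.
After 0 clicks: (0.0000, 1.0000, 0.0000, 0.0000)
After 1 click: (0.1500, 0.2000, 0.3000, 0.3500)
After 2 clicks: (0.1575, 0.1925, 0.3850, 0.2650)
After 3 clicks: (0.1614, 0.1851, 0.3981, 0.2554)
After 4 clicks: (0.1618, 0.1844, 0.4005, 0.2533)
P(in Help after 4 clicks) = 0.1844

0.1844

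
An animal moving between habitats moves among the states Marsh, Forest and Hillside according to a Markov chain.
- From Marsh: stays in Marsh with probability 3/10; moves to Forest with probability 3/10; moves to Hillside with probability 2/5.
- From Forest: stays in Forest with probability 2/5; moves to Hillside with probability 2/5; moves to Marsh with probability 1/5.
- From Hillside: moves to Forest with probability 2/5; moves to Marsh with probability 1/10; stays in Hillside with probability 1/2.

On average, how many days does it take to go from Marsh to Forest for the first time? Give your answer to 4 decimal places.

2.9032

Let t(s) be the expected number of days to first reach Forest from state s, with t(Forest) = 0. Conditioning on the first day:
t(Marsh) = 1 + 0.3·t(Marsh) + 0.4·t(Hillside)
t(Hillside) = 1 + 0.1·t(Marsh) + 0.5·t(Hillside)
Solving: t(Marsh) = 2.9032, t(Hillside) = 2.5806.
Expected days from Marsh to Forest: 2.9032.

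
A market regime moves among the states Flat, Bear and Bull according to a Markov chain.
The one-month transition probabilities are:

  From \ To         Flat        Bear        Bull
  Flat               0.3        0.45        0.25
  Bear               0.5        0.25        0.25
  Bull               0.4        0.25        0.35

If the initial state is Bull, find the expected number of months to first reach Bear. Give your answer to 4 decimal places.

Let t(s) be the expected number of months to first reach Bear from state s, with t(Bear) = 0. Conditioning on the first month:
t(Flat) = 1 + 0.3·t(Flat) + 0.25·t(Bull)
t(Bull) = 1 + 0.4·t(Flat) + 0.35·t(Bull)
Solving: t(Flat) = 2.5352, t(Bull) = 3.0986.
Expected months from Bull to Bear: 3.0986.

3.0986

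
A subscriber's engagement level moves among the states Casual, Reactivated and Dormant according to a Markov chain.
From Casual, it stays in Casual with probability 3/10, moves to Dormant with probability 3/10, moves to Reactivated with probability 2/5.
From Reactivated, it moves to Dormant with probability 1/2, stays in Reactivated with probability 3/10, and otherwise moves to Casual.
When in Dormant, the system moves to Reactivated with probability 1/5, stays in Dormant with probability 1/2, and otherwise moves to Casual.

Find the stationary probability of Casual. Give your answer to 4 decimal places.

Let the stationary distribution be π with π = πP and π_1 + π_2 + π_3 = 1.
π_1 = 0.3·π_1 + 0.2·π_2 + 0.3·π_3
π_2 = 0.4·π_1 + 0.3·π_2 + 0.2·π_3
Solving with the normalization constraint gives π = (0.2717, 0.2826, 0.4457).
So the stationary probability of Casual is 0.2717.

0.2717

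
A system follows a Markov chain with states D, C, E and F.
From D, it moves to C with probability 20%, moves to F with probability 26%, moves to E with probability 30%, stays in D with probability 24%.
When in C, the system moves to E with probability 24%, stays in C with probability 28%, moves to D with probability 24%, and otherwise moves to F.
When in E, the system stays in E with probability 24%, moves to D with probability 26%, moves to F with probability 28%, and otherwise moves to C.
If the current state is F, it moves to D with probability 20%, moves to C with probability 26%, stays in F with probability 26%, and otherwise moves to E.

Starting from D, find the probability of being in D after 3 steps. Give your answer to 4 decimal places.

0.2348

Propagate the distribution vector 3 steps from D.
After 0 steps: (1.0000, 0.0000, 0.0000, 0.0000)
After 1 step: (0.2400, 0.2000, 0.3000, 0.2600)
After 2 steps: (0.2356, 0.2376, 0.2648, 0.2620)
After 3 steps: (0.2348, 0.2400, 0.2646, 0.2605)
P(in D after 3 steps) = 0.2348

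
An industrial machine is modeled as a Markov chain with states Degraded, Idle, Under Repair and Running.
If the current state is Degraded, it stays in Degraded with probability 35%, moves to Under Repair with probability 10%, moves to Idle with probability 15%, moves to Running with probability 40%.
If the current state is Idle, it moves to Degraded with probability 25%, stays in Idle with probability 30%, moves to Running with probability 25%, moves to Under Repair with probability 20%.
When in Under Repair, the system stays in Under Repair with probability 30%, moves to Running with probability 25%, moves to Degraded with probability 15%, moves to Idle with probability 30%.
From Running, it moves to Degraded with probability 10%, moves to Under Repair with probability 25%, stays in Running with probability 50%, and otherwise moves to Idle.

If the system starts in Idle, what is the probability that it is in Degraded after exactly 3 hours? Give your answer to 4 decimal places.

0.1985

Propagate the distribution vector 3 hours from Idle.
After 0 hours: (0.0000, 1.0000, 0.0000, 0.0000)
After 1 hour: (0.2500, 0.3000, 0.2000, 0.2500)
After 2 hours: (0.2175, 0.2250, 0.2075, 0.3500)
After 3 hours: (0.1985, 0.2149, 0.2165, 0.3701)
P(in Degraded after 3 hours) = 0.1985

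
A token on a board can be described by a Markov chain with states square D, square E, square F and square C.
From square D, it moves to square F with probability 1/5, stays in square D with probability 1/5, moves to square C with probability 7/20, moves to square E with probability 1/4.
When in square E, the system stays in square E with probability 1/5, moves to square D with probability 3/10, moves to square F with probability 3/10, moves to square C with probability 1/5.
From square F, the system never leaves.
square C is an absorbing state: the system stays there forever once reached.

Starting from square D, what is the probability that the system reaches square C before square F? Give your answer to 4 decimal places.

0.5841

Let h(s) be the probability of absorption at square C starting from transient state s. Then h(square C) = 1 and h(square F) = 0. By first-step analysis:
h(square D) = 0.2·h(square D) + 0.25·h(square E) + 0.2·0 + 0.35·1
h(square E) = 0.3·h(square D) + 0.2·h(square E) + 0.3·0 + 0.2·1
Solving: h(square D) = 0.5841, h(square E) = 0.4690.
Starting from square D, the probability is 0.5841.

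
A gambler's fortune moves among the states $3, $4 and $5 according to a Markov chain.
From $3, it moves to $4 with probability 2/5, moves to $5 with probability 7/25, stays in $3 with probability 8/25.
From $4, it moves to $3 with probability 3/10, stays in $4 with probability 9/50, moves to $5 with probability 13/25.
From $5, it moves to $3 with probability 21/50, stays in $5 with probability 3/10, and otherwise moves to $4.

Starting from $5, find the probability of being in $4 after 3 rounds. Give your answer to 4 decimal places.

0.2911

Propagate the distribution vector 3 rounds from $5.
After 0 rounds: (0.0000, 0.0000, 1.0000)
After 1 round: (0.4200, 0.2800, 0.3000)
After 2 rounds: (0.3444, 0.3024, 0.3532)
After 3 rounds: (0.3493, 0.2911, 0.3596)
P(in $4 after 3 rounds) = 0.2911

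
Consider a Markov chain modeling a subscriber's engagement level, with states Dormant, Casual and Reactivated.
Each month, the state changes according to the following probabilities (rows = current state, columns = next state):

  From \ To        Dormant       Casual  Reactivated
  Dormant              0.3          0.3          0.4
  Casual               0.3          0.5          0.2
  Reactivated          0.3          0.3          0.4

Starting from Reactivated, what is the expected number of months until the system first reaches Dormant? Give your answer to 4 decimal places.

Let t(s) be the expected number of months to first reach Dormant from state s, with t(Dormant) = 0. Conditioning on the first month:
t(Casual) = 1 + 0.5·t(Casual) + 0.2·t(Reactivated)
t(Reactivated) = 1 + 0.3·t(Casual) + 0.4·t(Reactivated)
Solving: t(Casual) = 3.3333, t(Reactivated) = 3.3333.
Expected months from Reactivated to Dormant: 3.3333.

3.3333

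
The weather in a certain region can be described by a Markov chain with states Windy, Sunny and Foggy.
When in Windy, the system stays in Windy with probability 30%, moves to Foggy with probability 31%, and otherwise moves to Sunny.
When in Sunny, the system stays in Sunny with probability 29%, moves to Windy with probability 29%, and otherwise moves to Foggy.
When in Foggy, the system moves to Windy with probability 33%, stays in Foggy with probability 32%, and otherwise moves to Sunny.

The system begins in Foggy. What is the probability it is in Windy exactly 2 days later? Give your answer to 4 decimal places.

0.3061

Sum over the intermediate state after 1 day:
P = P(Foggy→Windy)·P(Windy→Windy) + P(Foggy→Sunny)·P(Sunny→Windy) + P(Foggy→Foggy)·P(Foggy→Windy)
  = 0.33×0.3 + 0.35×0.29 + 0.32×0.33
  = 0.0990 + 0.1015 + 0.1056 = 0.3061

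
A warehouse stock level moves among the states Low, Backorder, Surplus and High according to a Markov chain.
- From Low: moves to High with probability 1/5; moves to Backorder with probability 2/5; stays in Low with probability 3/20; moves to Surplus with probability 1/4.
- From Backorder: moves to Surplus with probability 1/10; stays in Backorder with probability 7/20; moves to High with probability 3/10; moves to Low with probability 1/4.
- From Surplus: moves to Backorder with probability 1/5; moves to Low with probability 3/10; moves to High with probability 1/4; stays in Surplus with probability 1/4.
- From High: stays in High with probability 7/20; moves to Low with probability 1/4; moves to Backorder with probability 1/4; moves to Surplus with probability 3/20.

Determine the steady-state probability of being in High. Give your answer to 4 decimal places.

Let the stationary distribution be π with π = πP and π_1 + π_2 + π_3 + π_4 = 1.
π_1 = 0.15·π_1 + 0.25·π_2 + 0.3·π_3 + 0.25·π_4
π_2 = 0.4·π_1 + 0.35·π_2 + 0.2·π_3 + 0.25·π_4
π_3 = 0.25·π_1 + 0.1·π_2 + 0.25·π_3 + 0.15·π_4
Solving with the normalization constraint gives π = (0.2353, 0.3072, 0.1757, 0.2818).
So the stationary probability of High is 0.2818.

0.2818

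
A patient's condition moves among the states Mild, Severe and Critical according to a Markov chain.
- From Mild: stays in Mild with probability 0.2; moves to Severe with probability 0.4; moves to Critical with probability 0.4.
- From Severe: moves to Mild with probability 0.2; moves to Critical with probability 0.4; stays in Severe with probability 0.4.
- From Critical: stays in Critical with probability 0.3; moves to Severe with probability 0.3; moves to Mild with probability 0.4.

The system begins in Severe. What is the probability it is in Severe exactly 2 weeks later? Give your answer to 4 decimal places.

Sum over the intermediate state after 1 week:
P = P(Severe→Mild)·P(Mild→Severe) + P(Severe→Severe)·P(Severe→Severe) + P(Severe→Critical)·P(Critical→Severe)
  = 0.2×0.4 + 0.4×0.4 + 0.4×0.3
  = 0.0800 + 0.1600 + 0.1200 = 0.3600

0.3600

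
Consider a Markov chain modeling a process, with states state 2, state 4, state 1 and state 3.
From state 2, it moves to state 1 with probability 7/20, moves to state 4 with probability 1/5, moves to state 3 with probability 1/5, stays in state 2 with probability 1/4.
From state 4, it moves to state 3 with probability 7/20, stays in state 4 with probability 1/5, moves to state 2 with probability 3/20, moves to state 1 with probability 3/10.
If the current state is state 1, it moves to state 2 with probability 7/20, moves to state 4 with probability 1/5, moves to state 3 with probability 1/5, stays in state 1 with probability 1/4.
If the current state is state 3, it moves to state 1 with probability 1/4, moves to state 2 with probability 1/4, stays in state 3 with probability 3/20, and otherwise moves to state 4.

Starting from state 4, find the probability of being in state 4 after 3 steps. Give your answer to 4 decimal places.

Propagate the distribution vector 3 steps from state 4.
After 0 steps: (0.0000, 1.0000, 0.0000, 0.0000)
After 1 step: (0.1500, 0.2000, 0.3000, 0.3500)
After 2 steps: (0.2600, 0.2525, 0.2750, 0.2125)
After 3 steps: (0.2523, 0.2319, 0.2886, 0.2273)
P(in state 4 after 3 steps) = 0.2319

0.2319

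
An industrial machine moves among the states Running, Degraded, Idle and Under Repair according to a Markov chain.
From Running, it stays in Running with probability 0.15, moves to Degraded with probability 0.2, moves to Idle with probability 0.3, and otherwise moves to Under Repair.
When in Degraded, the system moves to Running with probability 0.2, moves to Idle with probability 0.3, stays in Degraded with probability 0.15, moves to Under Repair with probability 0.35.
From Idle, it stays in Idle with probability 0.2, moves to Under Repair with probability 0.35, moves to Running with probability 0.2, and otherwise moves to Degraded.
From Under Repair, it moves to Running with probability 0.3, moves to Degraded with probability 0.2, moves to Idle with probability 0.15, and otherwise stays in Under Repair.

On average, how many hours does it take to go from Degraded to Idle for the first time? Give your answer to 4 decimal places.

Let t(s) be the expected number of hours to first reach Idle from state s, with t(Idle) = 0. Conditioning on the first hour:
t(Running) = 1 + 0.15·t(Running) + 0.2·t(Degraded) + 0.35·t(Under Repair)
t(Degraded) = 1 + 0.2·t(Running) + 0.15·t(Degraded) + 0.35·t(Under Repair)
t(Under Repair) = 1 + 0.3·t(Running) + 0.2·t(Degraded) + 0.35·t(Under Repair)
Solving: t(Running) = 4.0404, t(Degraded) = 4.0404, t(Under Repair) = 4.6465.
Expected hours from Degraded to Idle: 4.0404.

4.0404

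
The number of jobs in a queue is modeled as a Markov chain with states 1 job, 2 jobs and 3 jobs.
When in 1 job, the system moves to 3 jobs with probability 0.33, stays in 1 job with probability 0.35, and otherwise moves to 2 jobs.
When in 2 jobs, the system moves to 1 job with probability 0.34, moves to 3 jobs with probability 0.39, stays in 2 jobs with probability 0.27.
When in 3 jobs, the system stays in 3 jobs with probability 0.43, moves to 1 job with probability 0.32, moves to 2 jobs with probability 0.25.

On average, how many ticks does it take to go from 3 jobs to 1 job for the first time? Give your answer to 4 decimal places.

Let t(s) be the expected number of ticks to first reach 1 job from state s, with t(1 job) = 0. Conditioning on the first tick:
t(2 jobs) = 1 + 0.27·t(2 jobs) + 0.39·t(3 jobs)
t(3 jobs) = 1 + 0.25·t(2 jobs) + 0.43·t(3 jobs)
Solving: t(2 jobs) = 3.0132, t(3 jobs) = 3.0760.
Expected ticks from 3 jobs to 1 job: 3.0760.

3.0760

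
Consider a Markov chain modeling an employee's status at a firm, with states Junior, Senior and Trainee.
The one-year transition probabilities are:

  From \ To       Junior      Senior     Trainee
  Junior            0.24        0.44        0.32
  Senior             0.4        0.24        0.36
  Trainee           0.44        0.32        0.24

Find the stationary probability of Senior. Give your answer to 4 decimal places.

0.3358

Let the stationary distribution be π with π = πP and π_1 + π_2 + π_3 = 1.
π_1 = 0.24·π_1 + 0.4·π_2 + 0.44·π_3
π_2 = 0.44·π_1 + 0.24·π_2 + 0.32·π_3
Solving with the normalization constraint gives π = (0.3555, 0.3358, 0.3087).
So the stationary probability of Senior is 0.3358.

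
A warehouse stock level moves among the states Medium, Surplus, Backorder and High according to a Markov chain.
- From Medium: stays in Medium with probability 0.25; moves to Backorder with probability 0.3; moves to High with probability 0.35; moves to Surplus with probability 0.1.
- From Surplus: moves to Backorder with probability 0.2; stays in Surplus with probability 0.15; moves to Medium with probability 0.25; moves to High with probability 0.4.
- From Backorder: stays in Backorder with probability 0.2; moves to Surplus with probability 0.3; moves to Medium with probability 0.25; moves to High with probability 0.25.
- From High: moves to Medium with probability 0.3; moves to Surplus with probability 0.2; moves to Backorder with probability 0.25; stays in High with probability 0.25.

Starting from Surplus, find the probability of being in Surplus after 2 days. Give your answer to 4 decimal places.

Propagate the distribution vector 2 days from Surplus.
After 0 days: (0.0000, 1.0000, 0.0000, 0.0000)
After 1 day: (0.2500, 0.1500, 0.2000, 0.4000)
After 2 days: (0.2700, 0.1875, 0.2450, 0.2975)
P(in Surplus after 2 days) = 0.1875

0.1875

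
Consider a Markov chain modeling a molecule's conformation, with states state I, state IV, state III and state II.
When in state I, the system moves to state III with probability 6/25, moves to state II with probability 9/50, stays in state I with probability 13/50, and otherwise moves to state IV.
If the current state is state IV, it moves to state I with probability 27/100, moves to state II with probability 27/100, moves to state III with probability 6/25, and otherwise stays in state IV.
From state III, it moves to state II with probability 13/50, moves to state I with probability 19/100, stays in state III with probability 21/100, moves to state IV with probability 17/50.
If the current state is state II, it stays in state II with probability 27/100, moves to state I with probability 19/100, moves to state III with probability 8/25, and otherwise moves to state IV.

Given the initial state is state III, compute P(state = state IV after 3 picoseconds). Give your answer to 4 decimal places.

0.2736

Propagate the distribution vector 3 picoseconds from state III.
After 0 picoseconds: (0.0000, 0.0000, 1.0000, 0.0000)
After 1 picosecond: (0.1900, 0.3400, 0.2100, 0.2600)
After 2 picoseconds: (0.2305, 0.2642, 0.2545, 0.2508)
After 3 picoseconds: (0.2273, 0.2736, 0.2524, 0.2467)
P(in state IV after 3 picoseconds) = 0.2736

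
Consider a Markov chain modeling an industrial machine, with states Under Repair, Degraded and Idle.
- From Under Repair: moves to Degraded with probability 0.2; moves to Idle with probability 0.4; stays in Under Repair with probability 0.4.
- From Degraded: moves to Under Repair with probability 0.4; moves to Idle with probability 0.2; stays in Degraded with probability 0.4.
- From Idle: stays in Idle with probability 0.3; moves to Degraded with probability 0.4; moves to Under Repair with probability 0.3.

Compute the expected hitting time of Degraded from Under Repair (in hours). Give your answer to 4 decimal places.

Let t(s) be the expected number of hours to first reach Degraded from state s, with t(Degraded) = 0. Conditioning on the first hour:
t(Under Repair) = 1 + 0.4·t(Under Repair) + 0.4·t(Idle)
t(Idle) = 1 + 0.3·t(Under Repair) + 0.3·t(Idle)
Solving: t(Under Repair) = 3.6667, t(Idle) = 3.0000.
Expected hours from Under Repair to Degraded: 3.6667.

3.6667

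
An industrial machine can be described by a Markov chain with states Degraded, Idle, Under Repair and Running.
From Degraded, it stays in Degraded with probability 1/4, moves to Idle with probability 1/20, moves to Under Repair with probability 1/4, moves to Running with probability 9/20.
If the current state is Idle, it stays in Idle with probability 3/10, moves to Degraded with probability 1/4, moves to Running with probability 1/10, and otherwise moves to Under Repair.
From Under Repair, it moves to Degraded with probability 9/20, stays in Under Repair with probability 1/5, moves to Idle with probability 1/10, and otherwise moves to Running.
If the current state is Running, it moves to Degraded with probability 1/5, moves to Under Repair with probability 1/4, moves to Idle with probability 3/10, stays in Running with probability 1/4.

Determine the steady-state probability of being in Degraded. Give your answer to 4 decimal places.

Let the stationary distribution be π with π = πP and π_1 + π_2 + π_3 + π_4 = 1.
π_1 = 0.25·π_1 + 0.25·π_2 + 0.45·π_3 + 0.2·π_4
π_2 = 0.05·π_1 + 0.3·π_2 + 0.1·π_3 + 0.3·π_4
π_3 = 0.25·π_1 + 0.35·π_2 + 0.2·π_3 + 0.25·π_4
Solving with the normalization constraint gives π = (0.2870, 0.1773, 0.2550, 0.2808).
So the stationary probability of Degraded is 0.2870.

0.2870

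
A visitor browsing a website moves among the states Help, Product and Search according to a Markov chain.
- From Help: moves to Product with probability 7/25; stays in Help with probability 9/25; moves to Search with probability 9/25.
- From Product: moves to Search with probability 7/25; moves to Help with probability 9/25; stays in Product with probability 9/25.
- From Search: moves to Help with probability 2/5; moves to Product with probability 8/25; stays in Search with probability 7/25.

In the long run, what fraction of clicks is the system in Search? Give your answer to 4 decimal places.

0.3098

Let the stationary distribution be π with π = πP and π_1 + π_2 + π_3 = 1.
π_1 = 0.36·π_1 + 0.36·π_2 + 0.4·π_3
π_2 = 0.28·π_1 + 0.36·π_2 + 0.32·π_3
Solving with the normalization constraint gives π = (0.3724, 0.3178, 0.3098).
So the stationary probability of Search is 0.3098.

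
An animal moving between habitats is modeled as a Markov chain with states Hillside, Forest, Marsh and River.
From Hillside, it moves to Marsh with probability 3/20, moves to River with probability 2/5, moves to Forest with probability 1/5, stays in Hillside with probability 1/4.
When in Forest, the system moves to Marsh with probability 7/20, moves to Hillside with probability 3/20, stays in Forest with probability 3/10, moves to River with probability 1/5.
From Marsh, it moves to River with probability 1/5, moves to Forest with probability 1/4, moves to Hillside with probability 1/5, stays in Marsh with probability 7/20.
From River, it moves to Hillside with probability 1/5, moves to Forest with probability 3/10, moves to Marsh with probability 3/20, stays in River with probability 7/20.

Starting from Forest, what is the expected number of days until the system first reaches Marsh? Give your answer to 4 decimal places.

Let t(s) be the expected number of days to first reach Marsh from state s, with t(Marsh) = 0. Conditioning on the first day:
t(Hillside) = 1 + 0.25·t(Hillside) + 0.2·t(Forest) + 0.4·t(River)
t(Forest) = 1 + 0.15·t(Hillside) + 0.3·t(Forest) + 0.2·t(River)
t(River) = 1 + 0.2·t(Hillside) + 0.3·t(Forest) + 0.35·t(River)
Solving: t(Hillside) = 4.9551, t(Forest) = 3.8768, t(River) = 4.8524.
Expected days from Forest to Marsh: 3.8768.

3.8768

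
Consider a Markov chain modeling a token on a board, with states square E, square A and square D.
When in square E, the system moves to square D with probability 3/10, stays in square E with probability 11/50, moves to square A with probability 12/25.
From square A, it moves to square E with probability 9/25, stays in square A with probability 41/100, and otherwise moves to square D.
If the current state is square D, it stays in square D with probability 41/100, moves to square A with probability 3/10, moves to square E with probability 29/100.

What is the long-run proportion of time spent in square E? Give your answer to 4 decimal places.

0.2970

Let the stationary distribution be π with π = πP and π_1 + π_2 + π_3 = 1.
π_1 = 0.22·π_1 + 0.36·π_2 + 0.29·π_3
π_2 = 0.48·π_1 + 0.41·π_2 + 0.3·π_3
Solving with the normalization constraint gives π = (0.2970, 0.3971, 0.3058).
So the stationary probability of square E is 0.2970.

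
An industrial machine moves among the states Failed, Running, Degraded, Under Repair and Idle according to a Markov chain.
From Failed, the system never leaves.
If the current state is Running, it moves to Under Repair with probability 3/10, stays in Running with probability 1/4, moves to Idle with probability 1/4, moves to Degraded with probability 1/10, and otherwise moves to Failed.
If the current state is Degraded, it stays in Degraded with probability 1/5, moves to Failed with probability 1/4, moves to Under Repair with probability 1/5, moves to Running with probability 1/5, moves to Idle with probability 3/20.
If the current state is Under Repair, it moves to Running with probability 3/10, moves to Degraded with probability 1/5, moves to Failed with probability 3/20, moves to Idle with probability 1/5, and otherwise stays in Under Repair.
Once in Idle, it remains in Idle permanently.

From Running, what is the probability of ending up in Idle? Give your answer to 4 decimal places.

0.6267

Let h(s) be the probability of absorption at Idle starting from transient state s. Then h(Idle) = 1 and h(Failed) = 0. By first-step analysis:
h(Running) = 0.1·0 + 0.25·h(Running) + 0.1·h(Degraded) + 0.3·h(Under Repair) + 0.25·1
h(Degraded) = 0.25·0 + 0.2·h(Running) + 0.2·h(Degraded) + 0.2·h(Under Repair) + 0.15·1
h(Under Repair) = 0.15·0 + 0.3·h(Running) + 0.2·h(Degraded) + 0.15·h(Under Repair) + 0.2·1
Solving: h(Running) = 0.6267, h(Degraded) = 0.4869, h(Under Repair) = 0.5710.
Starting from Running, the probability is 0.6267.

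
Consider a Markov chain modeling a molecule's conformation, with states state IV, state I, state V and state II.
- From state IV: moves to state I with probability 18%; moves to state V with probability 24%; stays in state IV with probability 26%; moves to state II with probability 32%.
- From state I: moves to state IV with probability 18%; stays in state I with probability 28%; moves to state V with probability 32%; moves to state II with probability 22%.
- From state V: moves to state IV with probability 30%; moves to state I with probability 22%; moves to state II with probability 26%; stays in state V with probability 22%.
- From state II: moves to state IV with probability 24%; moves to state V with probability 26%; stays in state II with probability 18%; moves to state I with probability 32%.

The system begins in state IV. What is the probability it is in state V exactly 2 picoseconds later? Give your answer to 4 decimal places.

Propagate the distribution vector 2 picoseconds from state IV.
After 0 picoseconds: (1.0000, 0.0000, 0.0000, 0.0000)
After 1 picosecond: (0.2600, 0.1800, 0.2400, 0.3200)
After 2 picoseconds: (0.2488, 0.2524, 0.2560, 0.2428)
P(in state V after 2 picoseconds) = 0.2560

0.2560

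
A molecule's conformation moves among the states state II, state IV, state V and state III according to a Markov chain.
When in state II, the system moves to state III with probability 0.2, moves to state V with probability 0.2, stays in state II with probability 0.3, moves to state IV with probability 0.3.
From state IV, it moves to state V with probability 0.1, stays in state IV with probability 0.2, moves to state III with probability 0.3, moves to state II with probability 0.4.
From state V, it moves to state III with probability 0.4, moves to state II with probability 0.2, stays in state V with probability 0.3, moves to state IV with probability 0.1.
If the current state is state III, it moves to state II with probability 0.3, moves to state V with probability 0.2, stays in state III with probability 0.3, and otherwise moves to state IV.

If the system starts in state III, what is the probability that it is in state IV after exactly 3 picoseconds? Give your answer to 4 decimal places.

Propagate the distribution vector 3 picoseconds from state III.
After 0 picoseconds: (0.0000, 0.0000, 0.0000, 1.0000)
After 1 picosecond: (0.3000, 0.2000, 0.2000, 0.3000)
After 2 picoseconds: (0.3000, 0.2100, 0.2000, 0.2900)
After 3 picoseconds: (0.3010, 0.2100, 0.1990, 0.2900)
P(in state IV after 3 picoseconds) = 0.2100

0.2100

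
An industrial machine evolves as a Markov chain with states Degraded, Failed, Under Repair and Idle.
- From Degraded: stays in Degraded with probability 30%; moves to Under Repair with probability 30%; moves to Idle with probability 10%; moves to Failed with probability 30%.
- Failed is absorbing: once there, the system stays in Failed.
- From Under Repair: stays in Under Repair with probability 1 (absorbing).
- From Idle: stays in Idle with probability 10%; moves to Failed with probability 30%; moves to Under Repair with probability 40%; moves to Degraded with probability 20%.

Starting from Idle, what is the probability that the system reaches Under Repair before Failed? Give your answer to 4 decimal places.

0.5574

Let h(s) be the probability of absorption at Under Repair starting from transient state s. Then h(Under Repair) = 1 and h(Failed) = 0. By first-step analysis:
h(Degraded) = 0.3·h(Degraded) + 0.3·0 + 0.3·1 + 0.1·h(Idle)
h(Idle) = 0.2·h(Degraded) + 0.3·0 + 0.4·1 + 0.1·h(Idle)
Solving: h(Degraded) = 0.5082, h(Idle) = 0.5574.
Starting from Idle, the probability is 0.5574.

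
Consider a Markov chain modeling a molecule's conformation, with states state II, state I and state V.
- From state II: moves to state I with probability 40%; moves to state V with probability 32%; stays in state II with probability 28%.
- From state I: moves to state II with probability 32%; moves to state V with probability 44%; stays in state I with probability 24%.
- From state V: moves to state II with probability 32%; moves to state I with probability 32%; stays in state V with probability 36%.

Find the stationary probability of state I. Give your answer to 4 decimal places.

0.3191

Let the stationary distribution be π with π = πP and π_1 + π_2 + π_3 = 1.
π_1 = 0.28·π_1 + 0.32·π_2 + 0.32·π_3
π_2 = 0.4·π_1 + 0.24·π_2 + 0.32·π_3
Solving with the normalization constraint gives π = (0.3077, 0.3191, 0.3732).
So the stationary probability of state I is 0.3191.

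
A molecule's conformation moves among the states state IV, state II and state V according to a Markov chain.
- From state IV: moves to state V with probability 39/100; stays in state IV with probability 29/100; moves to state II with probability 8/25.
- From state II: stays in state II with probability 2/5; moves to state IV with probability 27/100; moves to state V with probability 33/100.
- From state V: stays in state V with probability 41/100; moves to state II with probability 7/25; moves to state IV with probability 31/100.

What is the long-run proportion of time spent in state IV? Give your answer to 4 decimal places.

0.2909

Let the stationary distribution be π with π = πP and π_1 + π_2 + π_3 = 1.
π_1 = 0.29·π_1 + 0.27·π_2 + 0.31·π_3
π_2 = 0.32·π_1 + 0.4·π_2 + 0.28·π_3
Solving with the normalization constraint gives π = (0.2909, 0.3314, 0.3777).
So the stationary probability of state IV is 0.2909.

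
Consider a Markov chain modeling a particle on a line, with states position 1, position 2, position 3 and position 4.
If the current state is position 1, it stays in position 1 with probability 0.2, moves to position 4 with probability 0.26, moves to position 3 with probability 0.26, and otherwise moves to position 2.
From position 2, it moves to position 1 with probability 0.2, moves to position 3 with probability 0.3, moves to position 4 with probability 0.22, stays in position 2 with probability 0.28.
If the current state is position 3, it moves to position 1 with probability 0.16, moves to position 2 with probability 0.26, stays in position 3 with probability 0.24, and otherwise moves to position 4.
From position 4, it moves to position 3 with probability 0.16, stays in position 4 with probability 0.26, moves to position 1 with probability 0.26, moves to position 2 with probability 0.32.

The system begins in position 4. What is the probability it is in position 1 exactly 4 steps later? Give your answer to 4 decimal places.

Propagate the distribution vector 4 steps from position 4.
After 0 steps: (0.0000, 0.0000, 0.0000, 1.0000)
After 1 step: (0.2600, 0.3200, 0.1600, 0.2600)
After 2 steps: (0.2092, 0.2872, 0.2436, 0.2600)
After 3 steps: (0.2059, 0.2855, 0.2406, 0.2680)
After 4 steps: (0.2065, 0.2859, 0.2398, 0.2678)
P(in position 1 after 4 steps) = 0.2065

0.2065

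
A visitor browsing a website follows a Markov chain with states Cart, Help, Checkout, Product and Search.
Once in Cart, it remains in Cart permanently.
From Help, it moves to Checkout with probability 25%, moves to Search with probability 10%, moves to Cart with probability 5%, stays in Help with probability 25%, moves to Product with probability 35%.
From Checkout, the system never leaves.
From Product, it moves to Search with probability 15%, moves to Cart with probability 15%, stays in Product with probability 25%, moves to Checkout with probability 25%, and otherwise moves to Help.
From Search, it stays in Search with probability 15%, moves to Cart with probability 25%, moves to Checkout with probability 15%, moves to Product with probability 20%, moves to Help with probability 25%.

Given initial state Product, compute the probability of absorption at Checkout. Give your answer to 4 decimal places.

0.6242

Let h(s) be the probability of absorption at Checkout starting from transient state s. Then h(Checkout) = 1 and h(Cart) = 0. By first-step analysis:
h(Help) = 0.05·0 + 0.25·h(Help) + 0.25·1 + 0.35·h(Product) + 0.1·h(Search)
h(Product) = 0.15·0 + 0.2·h(Help) + 0.25·1 + 0.25·h(Product) + 0.15·h(Search)
h(Search) = 0.25·0 + 0.25·h(Help) + 0.15·1 + 0.2·h(Product) + 0.15·h(Search)
Solving: h(Help) = 0.6950, h(Product) = 0.6242, h(Search) = 0.5278.
Starting from Product, the probability is 0.6242.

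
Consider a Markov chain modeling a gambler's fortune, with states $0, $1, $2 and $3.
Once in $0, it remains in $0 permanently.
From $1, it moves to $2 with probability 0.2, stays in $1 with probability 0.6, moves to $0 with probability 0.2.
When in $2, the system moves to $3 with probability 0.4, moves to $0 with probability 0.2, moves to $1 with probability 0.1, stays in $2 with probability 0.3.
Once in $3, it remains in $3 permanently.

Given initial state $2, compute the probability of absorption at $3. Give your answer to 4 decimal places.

Let h(s) be the probability of absorption at $3 starting from transient state s. Then h($3) = 1 and h($0) = 0. By first-step analysis:
h($1) = 0.2·0 + 0.6·h($1) + 0.2·h($2)
h($2) = 0.2·0 + 0.1·h($1) + 0.3·h($2) + 0.4·1
Solving: h($1) = 0.3077, h($2) = 0.6154.
Starting from $2, the probability is 0.6154.

0.6154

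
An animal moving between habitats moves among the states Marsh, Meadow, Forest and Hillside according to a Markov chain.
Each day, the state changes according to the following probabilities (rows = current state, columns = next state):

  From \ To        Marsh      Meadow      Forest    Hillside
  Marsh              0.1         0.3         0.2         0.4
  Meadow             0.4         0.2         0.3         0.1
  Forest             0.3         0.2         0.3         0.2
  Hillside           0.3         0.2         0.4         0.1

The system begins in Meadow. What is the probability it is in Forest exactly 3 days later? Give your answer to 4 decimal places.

0.3010

Propagate the distribution vector 3 days from Meadow.
After 0 days: (0.0000, 1.0000, 0.0000, 0.0000)
After 1 day: (0.4000, 0.2000, 0.3000, 0.1000)
After 2 days: (0.2400, 0.2400, 0.2700, 0.2500)
After 3 days: (0.2760, 0.2240, 0.3010, 0.1990)
P(in Forest after 3 days) = 0.3010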